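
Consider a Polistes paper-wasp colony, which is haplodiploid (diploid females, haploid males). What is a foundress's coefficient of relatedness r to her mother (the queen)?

One meiotic link between diploid queen and diploid daughter: r = 1/2.

0.5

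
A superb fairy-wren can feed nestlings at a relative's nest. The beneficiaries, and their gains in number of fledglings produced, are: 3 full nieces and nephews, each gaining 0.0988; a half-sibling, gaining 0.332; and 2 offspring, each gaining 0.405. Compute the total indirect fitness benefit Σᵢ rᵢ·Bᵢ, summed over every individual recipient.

r to a full niece or nephew = 1/4 (full aunt/uncle↔niece/nephew: two paths of length 3 through the shared grandparent pair: r = 2·(1/2)^3 = 1/4).
r to a half-sibling = 1/4 (half-sibs share one parent — one path of length 2: r = (1/2)^2 = 1/4).
r to an offspring = 0.5 (one parent–offspring link: r = (1/2)^1 = 1/2).
Summing one r·B term per recipient: 3·0.25·0.0988 + 1·0.25·0.332 + 2·0.5·0.405 = 0.5621.

0.5621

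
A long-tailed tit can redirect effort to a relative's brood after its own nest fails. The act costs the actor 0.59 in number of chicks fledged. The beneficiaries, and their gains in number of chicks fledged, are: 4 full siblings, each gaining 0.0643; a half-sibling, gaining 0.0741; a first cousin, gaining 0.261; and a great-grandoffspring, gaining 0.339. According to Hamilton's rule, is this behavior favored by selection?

Hamilton's rule: the trait is favored when the sum of r·B over every recipient exceeds the actor's cost C.
r to a full sibling = 0.5 (full sibs share both parents — two paths of length 2: r = 2·(1/2)^2 = 1/2).
r to a half-sibling = 0.25 (half-sibs share one parent — one path of length 2: r = (1/2)^2 = 1/4).
r to a first cousin = 0.125 (first cousins share one grandparent pair — two paths of length 4: r = 2·(1/2)^4 = 1/8).
r to a great-grandoffspring = 0.125 (three parent–offspring links: r = (1/2)^3 = 1/8).
Summing one r·B term per recipient: 4·0.5·0.0643 + 1·0.25·0.0741 + 1·0.125·0.261 + 1·0.125·0.339 = 0.222125.
0.222125 < 0.59: the indirect benefit is less than the cost.

No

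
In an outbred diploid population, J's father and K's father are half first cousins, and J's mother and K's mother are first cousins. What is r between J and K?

0.046875

Independent pedigree routes through distinct common ancestors add.
J and K are related in two ways: half second cousins through their fathers (r = 1/64) and second cousins through their mothers (r = 1/32).
r = 1/64 + 1/32 = 0.046875.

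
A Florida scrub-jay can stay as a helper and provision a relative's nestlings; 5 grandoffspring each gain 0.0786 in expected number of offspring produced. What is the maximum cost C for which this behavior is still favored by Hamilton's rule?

0.09825

r to a grandoffspring = 1/4 (two parent–offspring links: r = (1/2)^2 = 1/4).
Hamilton's rule: n·r·B > C, so the trait is favored while C < n·r·B = 5·0.25·0.0786 = 0.09825.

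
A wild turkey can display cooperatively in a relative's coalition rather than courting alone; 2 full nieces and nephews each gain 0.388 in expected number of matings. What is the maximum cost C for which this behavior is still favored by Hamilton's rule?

0.194

r to a full niece or nephew = 1/4 (full aunt/uncle↔niece/nephew: two paths of length 3 through the shared grandparent pair: r = 2·(1/2)^3 = 1/4).
Hamilton's rule: n·r·B > C, so the trait is favored while C < n·r·B = 2·0.25·0.388 = 0.194.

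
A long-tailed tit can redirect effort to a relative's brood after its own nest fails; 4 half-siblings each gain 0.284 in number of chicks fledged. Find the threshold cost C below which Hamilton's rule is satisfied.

r to a half-sibling = 0.25 (half-sibs share one parent — one path of length 2: r = (1/2)^2 = 1/4).
Hamilton's rule: n·r·B > C, so the trait is favored while C < n·r·B = 4·0.25·0.284 = 0.284.

0.284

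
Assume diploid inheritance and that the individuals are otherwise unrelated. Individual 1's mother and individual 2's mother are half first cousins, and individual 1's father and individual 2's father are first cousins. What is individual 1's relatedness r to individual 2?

0.046875

With two independent routes of shared ancestry, r is the sum of the two contributions.
Individual 1 and individual 2 are related in two ways: half second cousins through their mothers (r = 1/64) and second cousins through their fathers (r = 1/32).
r = 1/64 + 1/32 = 0.046875.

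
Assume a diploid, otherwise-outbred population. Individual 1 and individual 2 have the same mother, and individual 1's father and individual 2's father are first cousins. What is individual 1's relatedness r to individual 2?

Wright's path rule: contributions from independent ancestry routes add.
Individual 1 and individual 2 are related in two ways: half-sibs through their shared mother (r = 1/4) and second cousins through their fathers (r = 1/32).
r = 1/4 + 1/32 = 9/32 = 0.28125.

0.28125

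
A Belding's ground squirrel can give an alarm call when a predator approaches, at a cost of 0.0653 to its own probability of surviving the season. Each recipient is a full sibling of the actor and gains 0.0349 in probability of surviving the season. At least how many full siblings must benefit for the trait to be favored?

r to a full sibling = 0.5 (full sibs share both parents — two paths of length 2: r = 2·(1/2)^2 = 1/2).
Hamilton's rule: n·r·B > C  ⇒  n > C/(r·B) = 0.0653/(0.5·0.0349) = 3.742.
The smallest integer exceeding 3.742 is 4.

4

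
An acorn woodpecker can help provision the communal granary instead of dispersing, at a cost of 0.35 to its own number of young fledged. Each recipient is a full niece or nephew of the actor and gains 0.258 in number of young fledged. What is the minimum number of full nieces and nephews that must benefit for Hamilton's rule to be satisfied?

r to a full niece or nephew = 0.25 (full aunt/uncle↔niece/nephew: two paths of length 3 through the shared grandparent pair: r = 2·(1/2)^3 = 1/4).
Hamilton's rule: n·r·B > C  ⇒  n > C/(r·B) = 0.35/(0.25·0.258) = 5.426.
The smallest integer exceeding 5.426 is 6.

6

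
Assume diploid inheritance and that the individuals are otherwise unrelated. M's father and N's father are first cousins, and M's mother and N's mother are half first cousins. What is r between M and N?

0.046875

With two independent routes of shared ancestry, r is the sum of the two contributions.
M and N are related in two ways: second cousins through their fathers (r = 1/32) and half second cousins through their mothers (r = 1/64).
r = 1/32 + 1/64 = 0.046875.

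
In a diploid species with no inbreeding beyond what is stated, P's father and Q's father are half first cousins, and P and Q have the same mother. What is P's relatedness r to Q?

0.265625

Independent pedigree routes through distinct common ancestors add.
P and Q are related in two ways: half second cousins through their fathers (r = 1/64) and half-sibs through their shared mother (r = 1/4).
r = 1/64 + 1/4 = 17/64 = 0.265625.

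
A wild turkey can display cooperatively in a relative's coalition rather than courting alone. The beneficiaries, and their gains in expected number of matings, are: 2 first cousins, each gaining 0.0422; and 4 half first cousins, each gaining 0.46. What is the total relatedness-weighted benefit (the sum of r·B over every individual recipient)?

r to a first cousin = 0.125 (first cousins share one grandparent pair — two paths of length 4: r = 2·(1/2)^4 = 1/8).
r to a half first cousin = 1/16 (half first cousins share one grandparent — one path of length 4: r = (1/2)^4 = 1/16).
Summing one r·B term per recipient: 2·0.125·0.0422 + 4·0.0625·0.46 = 0.12555.

0.12555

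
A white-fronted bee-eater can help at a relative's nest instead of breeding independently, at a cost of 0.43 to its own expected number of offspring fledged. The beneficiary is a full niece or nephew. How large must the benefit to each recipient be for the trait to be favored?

r to a full niece or nephew = 1/4 (full aunt/uncle↔niece/nephew: two paths of length 3 through the shared grandparent pair: r = 2·(1/2)^3 = 1/4).
Hamilton's rule with n recipients of equal r: n·r·B > C, so B > C/(n·r) = 0.43/(1·0.25) = 1.72.

1.72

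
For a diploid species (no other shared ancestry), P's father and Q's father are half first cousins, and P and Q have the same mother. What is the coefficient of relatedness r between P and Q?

Relatedness sums over independent paths through distinct common ancestors.
P and Q are related in two ways: half second cousins through their fathers (r = 1/64) and half-sibs through their shared mother (r = 1/4).
r = 1/64 + 1/4 = 0.265625.

0.265625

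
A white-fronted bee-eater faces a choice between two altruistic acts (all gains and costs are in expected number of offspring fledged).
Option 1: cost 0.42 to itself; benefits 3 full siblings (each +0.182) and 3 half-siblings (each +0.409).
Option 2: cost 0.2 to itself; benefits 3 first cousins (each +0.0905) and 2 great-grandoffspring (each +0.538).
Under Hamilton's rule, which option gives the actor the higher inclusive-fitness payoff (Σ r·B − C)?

Option 1: r to a full sibling = 0.5.
Option 1: r to a half-sibling = 0.25.
Option 1: Σ r·B − C = (3·0.5·0.182 + 3·0.25·0.409) − 0.42 = 0.15975.
Option 2: r to a first cousin = 0.125.
Option 2: r to a great-grandoffspring = 0.125.
Option 2: Σ r·B − C = (3·0.125·0.0905 + 2·0.125·0.538) − 0.2 = -0.0315625.
Option 1 has the higher net inclusive-fitness payoff.

Option 1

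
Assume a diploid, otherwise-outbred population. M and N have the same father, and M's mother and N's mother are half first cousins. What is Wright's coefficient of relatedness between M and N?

Independent pedigree routes through distinct common ancestors add.
M and N are related in two ways: half-sibs through their shared father (r = 1/4) and half second cousins through their mothers (r = 1/64).
r = 1/4 + 1/64 = 0.265625.

0.265625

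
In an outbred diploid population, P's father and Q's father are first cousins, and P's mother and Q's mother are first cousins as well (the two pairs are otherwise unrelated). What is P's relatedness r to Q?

With two independent routes of shared ancestry, r is the sum of the two contributions.
P and Q are related in two ways: second cousins through their fathers (r = 1/32) and second cousins through their mothers (r = 1/32).
r = 1/32 + 1/32 = 1/16 = 0.0625.

0.0625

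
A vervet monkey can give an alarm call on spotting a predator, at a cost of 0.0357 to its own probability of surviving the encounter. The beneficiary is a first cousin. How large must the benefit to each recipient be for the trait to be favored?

0.2856

r to a first cousin = 1/8 (first cousins share one grandparent pair — two paths of length 4: r = 2·(1/2)^4 = 1/8).
Hamilton's rule with n recipients of equal r: n·r·B > C, so B > C/(n·r) = 0.0357/(1·0.125) = 0.2856.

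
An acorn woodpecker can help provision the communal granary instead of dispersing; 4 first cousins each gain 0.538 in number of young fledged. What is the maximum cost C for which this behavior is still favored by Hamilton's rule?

r to a first cousin = 0.125 (first cousins share one grandparent pair — two paths of length 4: r = 2·(1/2)^4 = 1/8).
Hamilton's rule: n·r·B > C, so the trait is favored while C < n·r·B = 4·0.125·0.538 = 0.269.

0.269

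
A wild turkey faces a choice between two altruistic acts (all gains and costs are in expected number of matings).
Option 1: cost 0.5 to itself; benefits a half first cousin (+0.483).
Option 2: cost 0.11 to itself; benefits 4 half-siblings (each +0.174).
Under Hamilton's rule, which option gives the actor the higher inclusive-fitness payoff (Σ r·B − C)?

Option 2

Option 1: r to a half first cousin = 0.0625.
Option 1: Σ r·B − C = (1·0.0625·0.483) − 0.5 = -0.4698125.
Option 2: r to a half-sibling = 0.25.
Option 2: Σ r·B − C = (4·0.25·0.174) − 0.11 = 0.064.
Option 2 has the higher net inclusive-fitness payoff.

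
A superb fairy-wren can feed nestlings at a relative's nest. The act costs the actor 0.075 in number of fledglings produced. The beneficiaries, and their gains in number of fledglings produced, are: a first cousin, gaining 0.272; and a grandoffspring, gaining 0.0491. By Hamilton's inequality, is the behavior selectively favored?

Hamilton's rule: the trait is favored when the sum of r·B over every recipient exceeds the actor's cost C.
r to a first cousin = 0.125 (first cousins share one grandparent pair — two paths of length 4: r = 2·(1/2)^4 = 1/8).
r to a grandoffspring = 0.25 (two parent–offspring links: r = (1/2)^2 = 1/4).
Summing one r·B term per recipient: 1·0.125·0.272 + 1·0.25·0.0491 = 0.046275.
0.046275 < 0.075: the indirect benefit is less than the cost.

No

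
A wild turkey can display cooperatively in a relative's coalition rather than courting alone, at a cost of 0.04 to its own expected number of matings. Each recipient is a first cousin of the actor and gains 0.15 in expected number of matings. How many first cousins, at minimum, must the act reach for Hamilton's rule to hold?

3

r to a first cousin = 1/8 (first cousins share one grandparent pair — two paths of length 4: r = 2·(1/2)^4 = 1/8).
Hamilton's rule: n·r·B > C  ⇒  n > C/(r·B) = 0.04/(0.125·0.15) = 2.133.
The smallest integer exceeding 2.133 is 3.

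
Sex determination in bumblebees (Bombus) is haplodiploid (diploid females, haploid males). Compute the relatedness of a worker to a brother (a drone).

Her haploid brother carries none of their father's genes and a random half of their mother's genome; that half matches the maternal half of her own genome with probability 1/2: r = 1/2 · 1/2 = 1/4.

0.25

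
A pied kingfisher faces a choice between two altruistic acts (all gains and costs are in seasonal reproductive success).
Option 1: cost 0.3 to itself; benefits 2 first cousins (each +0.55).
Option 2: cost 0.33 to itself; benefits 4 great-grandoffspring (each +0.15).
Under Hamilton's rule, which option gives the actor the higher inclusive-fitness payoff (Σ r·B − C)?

Option 1: r to a first cousin = 0.125.
Option 1: Σ r·B − C = (2·0.125·0.55) − 0.3 = -0.1625.
Option 2: r to a great-grandoffspring = 0.125.
Option 2: Σ r·B − C = (4·0.125·0.15) − 0.33 = -0.255.
Option 1 has the higher net inclusive-fitness payoff.

Option 1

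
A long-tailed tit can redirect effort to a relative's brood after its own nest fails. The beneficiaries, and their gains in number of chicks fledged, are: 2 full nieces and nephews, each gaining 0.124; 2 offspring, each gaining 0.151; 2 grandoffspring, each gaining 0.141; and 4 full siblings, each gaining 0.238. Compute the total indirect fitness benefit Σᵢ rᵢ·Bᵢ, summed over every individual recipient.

r to a full niece or nephew = 1/4 (full aunt/uncle↔niece/nephew: two paths of length 3 through the shared grandparent pair: r = 2·(1/2)^3 = 1/4).
r to an offspring = 1/2 (one parent–offspring link: r = (1/2)^1 = 1/2).
r to a grandoffspring = 0.25 (two parent–offspring links: r = (1/2)^2 = 1/4).
r to a full sibling = 1/2 (full sibs share both parents — two paths of length 2: r = 2·(1/2)^2 = 1/2).
Summing one r·B term per recipient: 2·0.25·0.124 + 2·0.5·0.151 + 2·0.25·0.141 + 4·0.5·0.238 = 0.7595.

0.7595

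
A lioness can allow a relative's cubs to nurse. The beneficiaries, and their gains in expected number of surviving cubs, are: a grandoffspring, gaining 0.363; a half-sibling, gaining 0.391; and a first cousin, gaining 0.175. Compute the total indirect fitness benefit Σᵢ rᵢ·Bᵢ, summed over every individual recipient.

r to a grandoffspring = 0.25 (two parent–offspring links: r = (1/2)^2 = 1/4).
r to a half-sibling = 0.25 (half-sibs share one parent — one path of length 2: r = (1/2)^2 = 1/4).
r to a first cousin = 0.125 (first cousins share one grandparent pair — two paths of length 4: r = 2·(1/2)^4 = 1/8).
Summing one r·B term per recipient: 1·0.25·0.363 + 1·0.25·0.391 + 1·0.125·0.175 = 0.210375.

0.210375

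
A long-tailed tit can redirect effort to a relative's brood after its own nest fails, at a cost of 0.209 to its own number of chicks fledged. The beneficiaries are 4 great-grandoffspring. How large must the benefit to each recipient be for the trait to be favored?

r to a great-grandoffspring = 1/8 (three parent–offspring links: r = (1/2)^3 = 1/8).
Hamilton's rule with n recipients of equal r: n·r·B > C, so B > C/(n·r) = 0.209/(4·0.125) = 0.418.

0.418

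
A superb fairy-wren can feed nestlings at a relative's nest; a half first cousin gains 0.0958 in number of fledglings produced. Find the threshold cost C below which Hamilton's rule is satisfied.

0.0059875

r to a half first cousin = 1/16 (half first cousins share one grandparent — one path of length 4: r = (1/2)^4 = 1/16).
Hamilton's rule: n·r·B > C, so the trait is favored while C < n·r·B = 1·0.0625·0.0958 = 0.0059875.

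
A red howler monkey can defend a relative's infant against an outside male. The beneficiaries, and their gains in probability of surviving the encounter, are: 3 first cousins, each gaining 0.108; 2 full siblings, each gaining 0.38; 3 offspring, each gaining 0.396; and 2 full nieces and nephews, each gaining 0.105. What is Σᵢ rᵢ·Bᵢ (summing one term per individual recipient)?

r to a first cousin = 0.125 (first cousins share one grandparent pair — two paths of length 4: r = 2·(1/2)^4 = 1/8).
r to a full sibling = 0.5 (full sibs share both parents — two paths of length 2: r = 2·(1/2)^2 = 1/2).
r to an offspring = 0.5 (one parent–offspring link: r = (1/2)^1 = 1/2).
r to a full niece or nephew = 1/4 (full aunt/uncle↔niece/nephew: two paths of length 3 through the shared grandparent pair: r = 2·(1/2)^3 = 1/4).
Summing one r·B term per recipient: 3·0.125·0.108 + 2·0.5·0.38 + 3·0.5·0.396 + 2·0.25·0.105 = 1.067.

1.067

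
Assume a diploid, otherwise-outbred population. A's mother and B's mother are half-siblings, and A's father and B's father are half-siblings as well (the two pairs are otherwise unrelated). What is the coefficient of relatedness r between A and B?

Independent pedigree routes through distinct common ancestors add.
A and B are related in two ways: half first cousins through their mothers (r = 1/16) and half first cousins through their fathers (r = 1/16).
r = 1/16 + 1/16 = 1/8 = 0.125.

0.125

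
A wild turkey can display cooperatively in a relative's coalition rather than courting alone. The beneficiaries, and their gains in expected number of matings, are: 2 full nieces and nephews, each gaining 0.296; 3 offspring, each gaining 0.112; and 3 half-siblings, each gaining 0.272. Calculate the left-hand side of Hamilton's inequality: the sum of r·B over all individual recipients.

r to a full niece or nephew = 0.25 (full aunt/uncle↔niece/nephew: two paths of length 3 through the shared grandparent pair: r = 2·(1/2)^3 = 1/4).
r to an offspring = 1/2 (one parent–offspring link: r = (1/2)^1 = 1/2).
r to a half-sibling = 0.25 (half-sibs share one parent — one path of length 2: r = (1/2)^2 = 1/4).
Summing one r·B term per recipient: 2·0.25·0.296 + 3·0.5·0.112 + 3·0.25·0.272 = 0.52.

0.52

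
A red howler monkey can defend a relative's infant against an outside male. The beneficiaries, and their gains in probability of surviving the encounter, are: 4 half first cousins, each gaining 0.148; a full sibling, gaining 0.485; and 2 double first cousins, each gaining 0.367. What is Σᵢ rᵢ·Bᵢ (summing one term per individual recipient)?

r to a half first cousin = 0.0625 (half first cousins share one grandparent — one path of length 4: r = (1/2)^4 = 1/16).
r to a full sibling = 1/2 (full sibs share both parents — two paths of length 2: r = 2·(1/2)^2 = 1/2).
r to a double first cousin = 1/4 (double first cousins share both grandparent pairs — four paths of length 4: r = 4·(1/2)^4 = 1/4).
Summing one r·B term per recipient: 4·0.0625·0.148 + 1·0.5·0.485 + 2·0.25·0.367 = 0.463.

0.463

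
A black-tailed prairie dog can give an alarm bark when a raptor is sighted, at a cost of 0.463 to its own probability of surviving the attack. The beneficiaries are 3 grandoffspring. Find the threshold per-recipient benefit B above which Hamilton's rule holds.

r to a grandoffspring = 0.25 (two parent–offspring links: r = (1/2)^2 = 1/4).
Hamilton's rule with n recipients of equal r: n·r·B > C, so B > C/(n·r) = 0.463/(3·0.25) = 0.6173.

0.6173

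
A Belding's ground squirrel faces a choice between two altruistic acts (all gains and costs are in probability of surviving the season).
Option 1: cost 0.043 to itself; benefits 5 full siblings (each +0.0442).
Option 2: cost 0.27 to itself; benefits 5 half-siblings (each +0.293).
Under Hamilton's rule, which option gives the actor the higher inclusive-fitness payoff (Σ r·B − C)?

Option 2

Option 1: r to a full sibling = 0.5.
Option 1: Σ r·B − C = (5·0.5·0.0442) − 0.043 = 0.0675.
Option 2: r to a half-sibling = 0.25.
Option 2: Σ r·B − C = (5·0.25·0.293) − 0.27 = 0.09625.
Option 2 has the higher net inclusive-fitness payoff.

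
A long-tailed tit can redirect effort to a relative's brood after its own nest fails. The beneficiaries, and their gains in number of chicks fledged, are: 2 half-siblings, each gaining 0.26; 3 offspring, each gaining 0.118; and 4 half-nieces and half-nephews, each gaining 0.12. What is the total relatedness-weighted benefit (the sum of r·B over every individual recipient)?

0.367

r to a half-sibling = 1/4 (half-sibs share one parent — one path of length 2: r = (1/2)^2 = 1/4).
r to an offspring = 0.5 (one parent–offspring link: r = (1/2)^1 = 1/2).
r to a half-niece or half-nephew = 1/8 (half-aunt/uncle↔niece/nephew: one path of length 3: r = (1/2)^3 = 1/8).
Summing one r·B term per recipient: 2·0.25·0.26 + 3·0.5·0.118 + 4·0.125·0.12 = 0.367.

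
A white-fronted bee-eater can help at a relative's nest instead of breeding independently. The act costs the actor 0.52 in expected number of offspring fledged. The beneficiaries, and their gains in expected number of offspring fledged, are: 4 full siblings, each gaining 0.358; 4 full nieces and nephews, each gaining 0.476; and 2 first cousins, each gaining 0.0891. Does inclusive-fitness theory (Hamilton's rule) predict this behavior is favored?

Yes

Hamilton's rule: the trait is favored when the sum of r·B over every recipient exceeds the actor's cost C.
r to a full sibling = 0.5 (full sibs share both parents — two paths of length 2: r = 2·(1/2)^2 = 1/2).
r to a full niece or nephew = 0.25 (full aunt/uncle↔niece/nephew: two paths of length 3 through the shared grandparent pair: r = 2·(1/2)^3 = 1/4).
r to a first cousin = 1/8 (first cousins share one grandparent pair — two paths of length 4: r = 2·(1/2)^4 = 1/8).
Summing one r·B term per recipient: 4·0.5·0.358 + 4·0.25·0.476 + 2·0.125·0.0891 = 1.214275.
1.214275 > 0.52: the indirect benefit exceeds the cost.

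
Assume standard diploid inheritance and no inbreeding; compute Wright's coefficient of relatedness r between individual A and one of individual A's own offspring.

Each parent–offspring link contributes a factor of 1/2, and independent paths through distinct common ancestors add.
One parent–offspring link: r = (1/2)^1 = 1/2.

0.5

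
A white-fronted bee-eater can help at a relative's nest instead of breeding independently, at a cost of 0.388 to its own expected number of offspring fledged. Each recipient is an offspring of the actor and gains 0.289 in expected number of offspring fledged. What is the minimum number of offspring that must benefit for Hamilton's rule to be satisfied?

r to an offspring = 0.5 (one parent–offspring link: r = (1/2)^1 = 1/2).
Hamilton's rule: n·r·B > C  ⇒  n > C/(r·B) = 0.388/(0.5·0.289) = 2.685.
The smallest integer exceeding 2.685 is 3.

3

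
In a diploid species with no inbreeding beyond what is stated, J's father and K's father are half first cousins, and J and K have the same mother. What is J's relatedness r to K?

With two independent routes of shared ancestry, r is the sum of the two contributions.
J and K are related in two ways: half second cousins through their fathers (r = 1/64) and half-sibs through their shared mother (r = 1/4).
r = 1/64 + 1/4 = 17/64 = 0.265625.

0.265625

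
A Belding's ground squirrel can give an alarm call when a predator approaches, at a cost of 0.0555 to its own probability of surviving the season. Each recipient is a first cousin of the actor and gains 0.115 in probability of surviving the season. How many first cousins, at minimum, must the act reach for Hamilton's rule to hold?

r to a first cousin = 1/8 (first cousins share one grandparent pair — two paths of length 4: r = 2·(1/2)^4 = 1/8).
Hamilton's rule: n·r·B > C  ⇒  n > C/(r·B) = 0.0555/(0.125·0.115) = 3.861.
The smallest integer exceeding 3.861 is 4.

4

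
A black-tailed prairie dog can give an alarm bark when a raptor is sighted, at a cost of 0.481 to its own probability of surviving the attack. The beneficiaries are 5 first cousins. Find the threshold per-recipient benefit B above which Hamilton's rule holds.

0.7696

r to a first cousin = 0.125 (first cousins share one grandparent pair — two paths of length 4: r = 2·(1/2)^4 = 1/8).
Hamilton's rule with n recipients of equal r: n·r·B > C, so B > C/(n·r) = 0.481/(5·0.125) = 0.7696.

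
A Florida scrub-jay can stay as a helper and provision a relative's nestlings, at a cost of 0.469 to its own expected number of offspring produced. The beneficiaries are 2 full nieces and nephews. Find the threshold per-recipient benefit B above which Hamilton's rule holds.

r to a full niece or nephew = 0.25 (full aunt/uncle↔niece/nephew: two paths of length 3 through the shared grandparent pair: r = 2·(1/2)^3 = 1/4).
Hamilton's rule with n recipients of equal r: n·r·B > C, so B > C/(n·r) = 0.469/(2·0.25) = 0.938.

0.938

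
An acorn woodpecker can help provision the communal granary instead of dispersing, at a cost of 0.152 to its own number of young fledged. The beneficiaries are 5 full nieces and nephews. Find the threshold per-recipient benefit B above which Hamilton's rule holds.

r to a full niece or nephew = 0.25 (full aunt/uncle↔niece/nephew: two paths of length 3 through the shared grandparent pair: r = 2·(1/2)^3 = 1/4).
Hamilton's rule with n recipients of equal r: n·r·B > C, so B > C/(n·r) = 0.152/(5·0.25) = 0.1216.

0.1216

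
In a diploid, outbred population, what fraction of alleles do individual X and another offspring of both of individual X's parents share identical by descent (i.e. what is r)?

0.5

Each parent–offspring link contributes a factor of 1/2, and independent paths through distinct common ancestors add.
Full sibs share both parents — two paths of length 2: r = 2·(1/2)^2 = 1/2.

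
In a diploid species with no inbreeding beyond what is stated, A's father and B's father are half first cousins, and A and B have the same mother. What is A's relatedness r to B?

Relatedness sums over independent paths through distinct common ancestors.
A and B are related in two ways: half second cousins through their fathers (r = 1/64) and half-sibs through their shared mother (r = 1/4).
r = 1/64 + 1/4 = 17/64 = 0.265625.

0.265625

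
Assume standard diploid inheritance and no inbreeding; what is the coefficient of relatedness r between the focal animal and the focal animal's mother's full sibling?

0.25

Each parent–offspring link contributes a factor of 1/2, and independent paths through distinct common ancestors add.
Full aunt/uncle↔niece/nephew: two paths of length 3 through the shared grandparent pair: r = 2·(1/2)^3 = 1/4.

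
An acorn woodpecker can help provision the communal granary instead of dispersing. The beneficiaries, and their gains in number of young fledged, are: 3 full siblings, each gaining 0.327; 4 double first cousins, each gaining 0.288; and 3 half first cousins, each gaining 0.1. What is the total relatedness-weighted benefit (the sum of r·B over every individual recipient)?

0.79725

r to a full sibling = 1/2 (full sibs share both parents — two paths of length 2: r = 2·(1/2)^2 = 1/2).
r to a double first cousin = 1/4 (double first cousins share both grandparent pairs — four paths of length 4: r = 4·(1/2)^4 = 1/4).
r to a half first cousin = 1/16 (half first cousins share one grandparent — one path of length 4: r = (1/2)^4 = 1/16).
Summing one r·B term per recipient: 3·0.5·0.327 + 4·0.25·0.288 + 3·0.0625·0.1 = 0.79725.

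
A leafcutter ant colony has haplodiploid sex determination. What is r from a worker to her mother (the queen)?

0.5

One meiotic link between diploid queen and diploid daughter: r = 1/2.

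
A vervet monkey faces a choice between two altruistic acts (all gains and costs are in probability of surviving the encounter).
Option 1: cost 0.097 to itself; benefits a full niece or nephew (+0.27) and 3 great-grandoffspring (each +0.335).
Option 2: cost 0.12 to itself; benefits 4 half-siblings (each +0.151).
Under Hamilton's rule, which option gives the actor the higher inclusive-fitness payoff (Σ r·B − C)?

Option 1

Option 1: r to a full niece or nephew = 0.25.
Option 1: r to a great-grandoffspring = 0.125.
Option 1: Σ r·B − C = (1·0.25·0.27 + 3·0.125·0.335) − 0.097 = 0.096125.
Option 2: r to a half-sibling = 0.25.
Option 2: Σ r·B − C = (4·0.25·0.151) − 0.12 = 0.031.
Option 1 has the higher net inclusive-fitness payoff.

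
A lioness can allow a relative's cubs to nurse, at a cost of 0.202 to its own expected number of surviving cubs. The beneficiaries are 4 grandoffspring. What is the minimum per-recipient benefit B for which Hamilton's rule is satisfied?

r to a grandoffspring = 0.25 (two parent–offspring links: r = (1/2)^2 = 1/4).
Hamilton's rule with n recipients of equal r: n·r·B > C, so B > C/(n·r) = 0.202/(4·0.25) = 0.202.

0.202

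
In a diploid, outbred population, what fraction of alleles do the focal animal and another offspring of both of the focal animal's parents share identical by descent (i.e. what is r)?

Each parent–offspring link contributes a factor of 1/2, and independent paths through distinct common ancestors add.
Full sibs share both parents — two paths of length 2: r = 2·(1/2)^2 = 1/2.

0.5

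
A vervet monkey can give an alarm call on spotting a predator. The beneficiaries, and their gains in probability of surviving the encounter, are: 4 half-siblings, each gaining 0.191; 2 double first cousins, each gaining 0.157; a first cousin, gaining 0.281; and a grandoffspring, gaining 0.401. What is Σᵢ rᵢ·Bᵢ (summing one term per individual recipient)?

0.404875

r to a half-sibling = 1/4 (half-sibs share one parent — one path of length 2: r = (1/2)^2 = 1/4).
r to a double first cousin = 1/4 (double first cousins share both grandparent pairs — four paths of length 4: r = 4·(1/2)^4 = 1/4).
r to a first cousin = 1/8 (first cousins share one grandparent pair — two paths of length 4: r = 2·(1/2)^4 = 1/8).
r to a grandoffspring = 1/4 (two parent–offspring links: r = (1/2)^2 = 1/4).
Summing one r·B term per recipient: 4·0.25·0.191 + 2·0.25·0.157 + 1·0.125·0.281 + 1·0.25·0.401 = 0.404875.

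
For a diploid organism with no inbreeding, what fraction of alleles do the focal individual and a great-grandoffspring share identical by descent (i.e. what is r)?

Each parent–offspring link contributes a factor of 1/2, and independent paths through distinct common ancestors add.
Three parent–offspring links: r = (1/2)^3 = 1/8.

0.125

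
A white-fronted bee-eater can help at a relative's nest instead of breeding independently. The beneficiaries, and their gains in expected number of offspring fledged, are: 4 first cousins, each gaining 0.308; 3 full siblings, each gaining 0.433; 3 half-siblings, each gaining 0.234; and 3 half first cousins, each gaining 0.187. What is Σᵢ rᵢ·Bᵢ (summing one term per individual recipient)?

r to a first cousin = 0.125 (first cousins share one grandparent pair — two paths of length 4: r = 2·(1/2)^4 = 1/8).
r to a full sibling = 1/2 (full sibs share both parents — two paths of length 2: r = 2·(1/2)^2 = 1/2).
r to a half-sibling = 1/4 (half-sibs share one parent — one path of length 2: r = (1/2)^2 = 1/4).
r to a half first cousin = 0.0625 (half first cousins share one grandparent — one path of length 4: r = (1/2)^4 = 1/16).
Summing one r·B term per recipient: 4·0.125·0.308 + 3·0.5·0.433 + 3·0.25·0.234 + 3·0.0625·0.187 = 1.0140625.

1.0140625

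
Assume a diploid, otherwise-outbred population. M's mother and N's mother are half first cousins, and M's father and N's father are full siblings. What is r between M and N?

0.140625

Wright's path rule: contributions from independent ancestry routes add.
M and N are related in two ways: half second cousins through their mothers (r = 1/64) and first cousins through their fathers (r = 1/8).
r = 1/64 + 1/8 = 9/64 = 0.140625.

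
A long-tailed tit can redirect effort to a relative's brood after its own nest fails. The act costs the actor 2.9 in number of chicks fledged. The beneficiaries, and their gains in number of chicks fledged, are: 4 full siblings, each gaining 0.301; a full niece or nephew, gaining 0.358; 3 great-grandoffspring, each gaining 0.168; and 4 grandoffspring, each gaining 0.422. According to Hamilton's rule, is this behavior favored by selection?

Hamilton's rule: the trait is favored when the sum of r·B over every recipient exceeds the actor's cost C.
r to a full sibling = 1/2 (full sibs share both parents — two paths of length 2: r = 2·(1/2)^2 = 1/2).
r to a full niece or nephew = 0.25 (full aunt/uncle↔niece/nephew: two paths of length 3 through the shared grandparent pair: r = 2·(1/2)^3 = 1/4).
r to a great-grandoffspring = 1/8 (three parent–offspring links: r = (1/2)^3 = 1/8).
r to a grandoffspring = 0.25 (two parent–offspring links: r = (1/2)^2 = 1/4).
Summing one r·B term per recipient: 4·0.5·0.301 + 1·0.25·0.358 + 3·0.125·0.168 + 4·0.25·0.422 = 1.1765.
1.1765 < 2.9: the indirect benefit is less than the cost.

No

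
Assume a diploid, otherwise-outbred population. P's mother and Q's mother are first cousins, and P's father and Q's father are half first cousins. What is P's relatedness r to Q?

0.046875

Relatedness sums over independent paths through distinct common ancestors.
P and Q are related in two ways: second cousins through their mothers (r = 1/32) and half second cousins through their fathers (r = 1/64).
r = 1/32 + 1/64 = 0.046875.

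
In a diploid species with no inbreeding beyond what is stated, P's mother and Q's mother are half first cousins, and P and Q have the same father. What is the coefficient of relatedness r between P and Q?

0.265625

Wright's path rule: contributions from independent ancestry routes add.
P and Q are related in two ways: half second cousins through their mothers (r = 1/64) and half-sibs through their shared father (r = 1/4).
r = 1/64 + 1/4 = 17/64 = 0.265625.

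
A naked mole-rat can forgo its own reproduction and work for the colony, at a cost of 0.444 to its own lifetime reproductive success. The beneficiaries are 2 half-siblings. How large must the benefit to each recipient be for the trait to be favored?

r to a half-sibling = 0.25 (half-sibs share one parent — one path of length 2: r = (1/2)^2 = 1/4).
Hamilton's rule with n recipients of equal r: n·r·B > C, so B > C/(n·r) = 0.444/(2·0.25) = 0.888.

0.888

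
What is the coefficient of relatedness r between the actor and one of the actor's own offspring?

Each parent–offspring link contributes a factor of 1/2, and independent paths through distinct common ancestors add.
One parent–offspring link: r = (1/2)^1 = 1/2.

0.5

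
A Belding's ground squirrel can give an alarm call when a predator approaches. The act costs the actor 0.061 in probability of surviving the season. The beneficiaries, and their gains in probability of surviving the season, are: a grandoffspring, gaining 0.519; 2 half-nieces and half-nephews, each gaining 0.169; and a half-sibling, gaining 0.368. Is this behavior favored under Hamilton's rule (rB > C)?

Hamilton's rule: the trait is favored when the sum of r·B over every recipient exceeds the actor's cost C.
r to a grandoffspring = 1/4 (two parent–offspring links: r = (1/2)^2 = 1/4).
r to a half-niece or half-nephew = 0.125 (half-aunt/uncle↔niece/nephew: one path of length 3: r = (1/2)^3 = 1/8).
r to a half-sibling = 1/4 (half-sibs share one parent — one path of length 2: r = (1/2)^2 = 1/4).
Summing one r·B term per recipient: 1·0.25·0.519 + 2·0.125·0.169 + 1·0.25·0.368 = 0.264.
0.264 > 0.061: the indirect benefit exceeds the cost.

Yes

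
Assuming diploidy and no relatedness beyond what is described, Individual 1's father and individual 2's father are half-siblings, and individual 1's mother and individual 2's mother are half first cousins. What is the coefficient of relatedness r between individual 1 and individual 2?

0.078125

Relatedness sums over independent paths through distinct common ancestors.
Individual 1 and individual 2 are related in two ways: half first cousins through their fathers (r = 1/16) and half second cousins through their mothers (r = 1/64).
r = 1/16 + 1/64 = 5/64 = 0.078125.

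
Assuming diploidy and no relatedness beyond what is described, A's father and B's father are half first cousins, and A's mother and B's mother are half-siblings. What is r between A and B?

0.078125

Relatedness sums over independent paths through distinct common ancestors.
A and B are related in two ways: half second cousins through their fathers (r = 1/64) and half first cousins through their mothers (r = 1/16).
r = 1/64 + 1/16 = 5/64 = 0.078125.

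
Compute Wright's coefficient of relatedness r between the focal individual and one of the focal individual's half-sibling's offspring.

0.125

Each parent–offspring link contributes a factor of 1/2, and independent paths through distinct common ancestors add.
Half-aunt/uncle↔niece/nephew: one path of length 3: r = (1/2)^3 = 1/8.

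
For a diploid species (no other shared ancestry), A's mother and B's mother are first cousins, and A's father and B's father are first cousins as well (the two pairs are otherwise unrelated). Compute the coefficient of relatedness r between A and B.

0.0625

Relatedness sums over independent paths through distinct common ancestors.
A and B are related in two ways: second cousins through their mothers (r = 1/32) and second cousins through their fathers (r = 1/32).
r = 1/32 + 1/32 = 1/16 = 0.0625.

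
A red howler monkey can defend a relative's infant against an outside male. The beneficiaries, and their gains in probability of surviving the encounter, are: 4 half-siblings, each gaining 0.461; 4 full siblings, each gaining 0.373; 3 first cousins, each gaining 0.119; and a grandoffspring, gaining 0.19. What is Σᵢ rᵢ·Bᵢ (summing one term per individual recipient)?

1.299125

r to a half-sibling = 1/4 (half-sibs share one parent — one path of length 2: r = (1/2)^2 = 1/4).
r to a full sibling = 1/2 (full sibs share both parents — two paths of length 2: r = 2·(1/2)^2 = 1/2).
r to a first cousin = 0.125 (first cousins share one grandparent pair — two paths of length 4: r = 2·(1/2)^4 = 1/8).
r to a grandoffspring = 0.25 (two parent–offspring links: r = (1/2)^2 = 1/4).
Summing one r·B term per recipient: 4·0.25·0.461 + 4·0.5·0.373 + 3·0.125·0.119 + 1·0.25·0.19 = 1.299125.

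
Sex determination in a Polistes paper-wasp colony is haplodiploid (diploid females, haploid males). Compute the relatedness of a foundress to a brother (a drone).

0.25

Her haploid brother carries none of their father's genes and a random half of their mother's genome; that half matches the maternal half of her own genome with probability 1/2: r = 1/2 · 1/2 = 1/4.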